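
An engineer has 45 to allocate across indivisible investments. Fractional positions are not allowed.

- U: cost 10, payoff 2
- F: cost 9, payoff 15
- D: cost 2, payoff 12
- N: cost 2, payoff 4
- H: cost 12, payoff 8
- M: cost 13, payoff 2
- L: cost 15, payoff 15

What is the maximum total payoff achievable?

Take F, D, N, H, and L: cost 9 + 2 + 2 + 12 + 15 = 40 ≤ 45, payoff 15 + 12 + 4 + 8 + 15 = 54.
No other feasible combination does better.

54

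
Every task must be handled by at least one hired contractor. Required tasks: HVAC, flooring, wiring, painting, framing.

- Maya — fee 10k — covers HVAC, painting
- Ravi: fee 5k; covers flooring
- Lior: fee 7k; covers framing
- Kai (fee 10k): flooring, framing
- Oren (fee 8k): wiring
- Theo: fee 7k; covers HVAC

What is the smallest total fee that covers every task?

Choose Maya, Kai, and Oren: together they cover HVAC, flooring, wiring, painting, framing — every task.
Total fee: 10 + 10 + 8 = 28.

28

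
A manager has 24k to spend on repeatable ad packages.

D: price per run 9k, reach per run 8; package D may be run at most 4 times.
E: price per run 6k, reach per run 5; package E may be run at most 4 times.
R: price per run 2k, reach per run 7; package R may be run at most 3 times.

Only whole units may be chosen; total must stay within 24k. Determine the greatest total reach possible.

R has the best ratio (7/2); taking only R gives at most 3×7 = 21 (stopped by the supply cap of 3).
Mixing does better — 2×D and 3×R: price 24 ≤ 24, reach 2·8 + 3·7 = 37.

37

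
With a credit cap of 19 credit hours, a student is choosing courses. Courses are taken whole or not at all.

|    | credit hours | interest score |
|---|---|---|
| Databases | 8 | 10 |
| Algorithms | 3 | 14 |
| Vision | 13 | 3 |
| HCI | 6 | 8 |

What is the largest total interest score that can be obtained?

Treat it as a binary knapsack problem.
Allowing fractional choices, the relaxed optimum would be about 32.5, but courses are indivisible.
Databases + Algorithms + HCI: credit hours 8 + 3 + 6 = 17 ≤ 19, interest score 10 + 14 + 8 = 32.
Databases + Algorithms: credit hours 8 + 3 = 11 ≤ 19, interest score 10 + 14 = 24.
Algorithms + HCI: credit hours 3 + 6 = 9 ≤ 19, interest score 14 + 8 = 22.
Best is Databases, Algorithms, and HCI with total interest score 32.

32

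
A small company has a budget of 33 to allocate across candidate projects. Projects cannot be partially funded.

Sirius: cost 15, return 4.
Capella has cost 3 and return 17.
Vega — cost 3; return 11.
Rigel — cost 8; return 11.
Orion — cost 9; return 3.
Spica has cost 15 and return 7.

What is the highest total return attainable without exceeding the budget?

This is a 0-1 knapsack instance.
Allowing fractional choices, the relaxed optimum would be about 47.3, but projects are indivisible.
Sirius + Capella + Vega + Rigel: cost 15 + 3 + 3 + 8 = 29 ≤ 33, return 4 + 17 + 11 + 11 = 43.
Capella + Vega + Rigel + Spica: cost 3 + 3 + 8 + 15 = 29 ≤ 33, return 17 + 11 + 11 + 7 = 46.
Best is Capella, Vega, Rigel, and Spica with total return 46.

46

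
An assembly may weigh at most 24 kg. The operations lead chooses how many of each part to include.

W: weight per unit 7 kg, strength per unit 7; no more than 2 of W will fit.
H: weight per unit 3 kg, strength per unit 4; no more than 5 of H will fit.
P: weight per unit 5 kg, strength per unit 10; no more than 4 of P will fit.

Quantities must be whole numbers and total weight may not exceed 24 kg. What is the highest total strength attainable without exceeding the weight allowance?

44

Take 1×H and 4×P: weight 23 ≤ 24, strength 1·4 + 4·10 = 44.
P has the best ratio (10/5) and is taken to its limit of 4; remaining capacity is filled optimally with the others.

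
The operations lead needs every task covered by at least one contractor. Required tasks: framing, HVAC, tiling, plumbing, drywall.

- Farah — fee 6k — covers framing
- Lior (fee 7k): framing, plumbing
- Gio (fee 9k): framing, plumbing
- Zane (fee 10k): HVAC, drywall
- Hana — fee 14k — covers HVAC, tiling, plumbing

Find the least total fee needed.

This is a weighted set-cover instance.
The greedy cost-per-new-task heuristic would pick Lior, Zane, and Hana for 31, but a cheaper cover exists.
Choose Farah, Zane, and Hana: together they cover framing, HVAC, tiling, plumbing, drywall — every task.
Total fee: 6 + 10 + 14 = 30.
No cover costs less than 30.

30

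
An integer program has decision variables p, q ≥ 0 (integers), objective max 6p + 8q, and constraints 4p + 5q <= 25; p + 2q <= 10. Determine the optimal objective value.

40

(p,q)=(0,5): 4·0+5·5=25≤25, 1·0+2·5=10≤10, objective 40.
(p,q)=(1,4): 4·1+5·4=24≤25, 1·1+2·4=9≤10, objective 38.
(p,q)=(0,4): 4·0+5·4=20≤25, 1·0+2·4=8≤10, objective 32.
Maximum is 40 at (p,q)=(0,5).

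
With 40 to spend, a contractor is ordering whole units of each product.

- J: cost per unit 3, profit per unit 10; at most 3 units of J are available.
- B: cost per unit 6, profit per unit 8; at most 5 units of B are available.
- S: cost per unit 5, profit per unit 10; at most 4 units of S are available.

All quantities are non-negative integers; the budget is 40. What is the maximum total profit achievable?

78

This is a bounded integer knapsack.
Take 3×J, 1×B, and 4×S: cost 35 ≤ 40, profit 3·10 + 1·8 + 4·10 = 78.
J has the best ratio (10/3) and is taken to its limit of 3; remaining capacity is filled optimally with the others.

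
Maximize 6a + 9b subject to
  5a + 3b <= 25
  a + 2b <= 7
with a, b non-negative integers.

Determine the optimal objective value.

36

(a,b)=(3,2): 5·3+3·2=21≤25, 1·3+2·2=7≤7, objective 36.
(a,b)=(4,1): 5·4+3·1=23≤25, 1·4+2·1=6≤7, objective 33.
(a,b)=(5,0): 5·5+3·0=25≤25, 1·5+2·0=5≤7, objective 30.
Maximum is 36 at (a,b)=(3,2).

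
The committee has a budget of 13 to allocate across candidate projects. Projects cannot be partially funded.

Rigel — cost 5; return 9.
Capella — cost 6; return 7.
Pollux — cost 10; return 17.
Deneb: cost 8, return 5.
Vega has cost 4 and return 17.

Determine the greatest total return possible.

26

Allowing fractional choices, the relaxed optimum would be about 32.8, but projects are indivisible.
Rigel + Vega: cost 5 + 4 = 9 ≤ 13, return 9 + 17 = 26.
Capella + Vega: cost 6 + 4 = 10 ≤ 13, return 7 + 17 = 24.
Best is Rigel and Vega with total return 26.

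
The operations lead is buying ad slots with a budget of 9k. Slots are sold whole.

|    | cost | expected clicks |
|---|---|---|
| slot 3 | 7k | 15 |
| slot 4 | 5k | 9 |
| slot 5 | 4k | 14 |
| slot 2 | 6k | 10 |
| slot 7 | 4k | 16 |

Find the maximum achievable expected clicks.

slot 4 + slot 5: cost 5 + 4 = 9 ≤ 9, expected clicks 9 + 14 = 23.
slot 4 + slot 7: cost 5 + 4 = 9 ≤ 9, expected clicks 9 + 16 = 25.
slot 5 + slot 7: cost 4 + 4 = 8 ≤ 9, expected clicks 14 + 16 = 30.
Best is slot 5 and slot 7 with total expected clicks 30.

30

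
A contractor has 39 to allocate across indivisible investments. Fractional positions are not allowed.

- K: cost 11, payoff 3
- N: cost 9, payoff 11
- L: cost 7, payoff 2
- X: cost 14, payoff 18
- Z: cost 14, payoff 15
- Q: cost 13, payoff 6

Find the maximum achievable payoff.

Allowing fractional choices, the relaxed optimum would be about 44.9, but investments are indivisible.
K + X + Z: cost 11 + 14 + 14 = 39 ≤ 39, payoff 3 + 18 + 15 = 36.
N + X + Z: cost 9 + 14 + 14 = 37 ≤ 39, payoff 11 + 18 + 15 = 44.
L + X + Z: cost 7 + 14 + 14 = 35 ≤ 39, payoff 2 + 18 + 15 = 35.
Best is N, X, and Z with total payoff 44.

44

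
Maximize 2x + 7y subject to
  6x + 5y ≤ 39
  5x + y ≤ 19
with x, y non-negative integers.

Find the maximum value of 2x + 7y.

The continuous relaxation peaks at (0, 7.8) with value 54.60; rounding to a feasible lattice point costs some objective.
(x,y)=(0,7): 6·0+5·7=35≤39, 5·0+1·7=7≤19, objective 49.
(x,y)=(1,6): 6·1+5·6=36≤39, 5·1+1·6=11≤19, objective 44.
(x,y)=(0,6): 6·0+5·6=30≤39, 5·0+1·6=6≤19, objective 42.
The best lattice point is (0,7), giving 49.

49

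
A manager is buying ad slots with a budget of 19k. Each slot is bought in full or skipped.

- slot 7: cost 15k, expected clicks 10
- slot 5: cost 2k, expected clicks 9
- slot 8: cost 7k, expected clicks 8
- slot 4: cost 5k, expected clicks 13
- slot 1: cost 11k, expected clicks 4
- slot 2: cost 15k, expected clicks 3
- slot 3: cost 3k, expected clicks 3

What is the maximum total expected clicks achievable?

33

Allowing fractional choices, the relaxed optimum would be about 34.3, but ad slots are indivisible.
slot 5 + slot 4 + slot 1: cost 2 + 5 + 11 = 18 ≤ 19, expected clicks 9 + 13 + 4 = 26.
slot 5 + slot 8 + slot 4: cost 2 + 7 + 5 = 14 ≤ 19, expected clicks 9 + 8 + 13 = 30.
slot 5 + slot 8 + slot 4 + slot 3: cost 2 + 7 + 5 + 3 = 17 ≤ 19, expected clicks 9 + 8 + 13 + 3 = 33.
Best is slot 5, slot 8, slot 4, and slot 3 with total expected clicks 33.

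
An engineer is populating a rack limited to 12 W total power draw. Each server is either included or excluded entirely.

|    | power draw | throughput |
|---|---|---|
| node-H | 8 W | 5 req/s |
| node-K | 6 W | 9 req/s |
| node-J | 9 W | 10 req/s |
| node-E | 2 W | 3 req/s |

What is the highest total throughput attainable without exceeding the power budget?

13

node-J + node-E: power draw 9 + 2 = 11 ≤ 12, throughput 10 + 3 = 13.
node-K + node-E: power draw 6 + 2 = 8 ≤ 12, throughput 9 + 3 = 12.
Best is node-J and node-E with total throughput 13.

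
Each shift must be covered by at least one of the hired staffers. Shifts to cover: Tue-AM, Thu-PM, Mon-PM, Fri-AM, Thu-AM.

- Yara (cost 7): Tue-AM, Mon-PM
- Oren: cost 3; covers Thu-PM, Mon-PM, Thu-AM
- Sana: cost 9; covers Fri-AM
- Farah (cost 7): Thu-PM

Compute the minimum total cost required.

This is an integer covering problem.
Choose Yara, Oren, and Sana: together they cover Tue-AM, Thu-PM, Mon-PM, Fri-AM, Thu-AM — every shift.
Total cost: 7 + 3 + 9 = 19.
No cover costs less than 19.

19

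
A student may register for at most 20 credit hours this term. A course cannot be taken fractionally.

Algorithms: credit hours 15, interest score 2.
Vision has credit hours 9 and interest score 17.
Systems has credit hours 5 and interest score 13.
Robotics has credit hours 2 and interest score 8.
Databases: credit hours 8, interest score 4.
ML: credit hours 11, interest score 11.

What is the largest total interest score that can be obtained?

38

This is an integer program with binary decision variables.
Allowing fractional choices, the relaxed optimum would be about 42.0, but courses are indivisible.
Systems + Robotics + ML: credit hours 5 + 2 + 11 = 18 ≤ 20, interest score 13 + 8 + 11 = 32.
Vision + Systems: credit hours 9 + 5 = 14 ≤ 20, interest score 17 + 13 = 30.
Vision + Systems + Robotics: credit hours 9 + 5 + 2 = 16 ≤ 20, interest score 17 + 13 + 8 = 38.
Best is Vision, Systems, and Robotics with total interest score 38.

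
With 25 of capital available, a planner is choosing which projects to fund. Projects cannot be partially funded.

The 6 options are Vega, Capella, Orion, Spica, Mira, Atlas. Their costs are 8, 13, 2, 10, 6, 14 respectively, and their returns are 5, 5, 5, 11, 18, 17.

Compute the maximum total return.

This is a 0-1 knapsack instance.
Allowing fractional choices, the relaxed optimum would be about 43.3, but projects are indivisible.
Orion + Mira + Atlas: cost 2 + 6 + 14 = 22 ≤ 25, return 5 + 18 + 17 = 40.
Mira + Atlas: cost 6 + 14 = 20 ≤ 25, return 18 + 17 = 35.
Orion + Spica + Mira: cost 2 + 10 + 6 = 18 ≤ 25, return 5 + 11 + 18 = 34.
Best is Orion, Mira, and Atlas with total return 40.

40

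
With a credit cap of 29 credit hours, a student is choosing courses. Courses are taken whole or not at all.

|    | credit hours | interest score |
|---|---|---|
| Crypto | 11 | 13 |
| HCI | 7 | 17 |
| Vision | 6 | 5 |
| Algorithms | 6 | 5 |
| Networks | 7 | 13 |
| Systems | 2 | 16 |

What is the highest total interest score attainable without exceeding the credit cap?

59

Treat it as a binary knapsack problem.
Allowing fractional choices, the relaxed optimum would be about 60.7, but courses are indivisible.
HCI + Vision + Algorithms + Networks + Systems: credit hours 7 + 6 + 6 + 7 + 2 = 28 ≤ 29, interest score 17 + 5 + 5 + 13 + 16 = 56.
Crypto + HCI + Networks + Systems: credit hours 11 + 7 + 7 + 2 = 27 ≤ 29, interest score 13 + 17 + 13 + 16 = 59.
Best is Crypto, HCI, Networks, and Systems with total interest score 59.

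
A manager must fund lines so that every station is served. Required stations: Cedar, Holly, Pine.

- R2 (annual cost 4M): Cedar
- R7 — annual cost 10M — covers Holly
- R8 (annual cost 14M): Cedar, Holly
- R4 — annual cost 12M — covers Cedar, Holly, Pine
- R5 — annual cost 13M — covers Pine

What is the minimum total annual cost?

R4 alone covers Cedar, Holly, Pine — every station.
Total annual cost: 12.

12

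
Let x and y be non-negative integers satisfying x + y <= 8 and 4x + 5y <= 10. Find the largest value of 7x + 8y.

(x,y)=(0,2): 1·0+1·2=2≤8, 4·0+5·2=10≤10, objective 16.
(x,y)=(1,1): 1·1+1·1=2≤8, 4·1+5·1=9≤10, objective 15.
The best lattice point is (0,2), giving 16.

16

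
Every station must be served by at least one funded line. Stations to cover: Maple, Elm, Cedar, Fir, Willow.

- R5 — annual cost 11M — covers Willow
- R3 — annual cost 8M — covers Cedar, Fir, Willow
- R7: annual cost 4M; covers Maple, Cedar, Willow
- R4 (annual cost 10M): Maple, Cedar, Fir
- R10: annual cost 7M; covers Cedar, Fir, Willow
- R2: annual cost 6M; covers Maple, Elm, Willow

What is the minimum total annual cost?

The greedy cost-per-new-station heuristic would pick R7, R2, and R10 for 17, but a cheaper cover exists.
Choose R10 and R2: together they cover Maple, Elm, Cedar, Fir, Willow — every station.
Total annual cost: 7 + 6 = 13.
No cover costs less than 13.

13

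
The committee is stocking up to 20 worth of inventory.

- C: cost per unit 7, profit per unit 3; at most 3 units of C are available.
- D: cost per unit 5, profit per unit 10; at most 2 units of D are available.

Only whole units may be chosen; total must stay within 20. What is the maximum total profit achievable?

23

1×C and 2×D: cost 17 ≤ 20, profit 1·3 + 2·10 = 23.
2×D: cost 10 ≤ 20, profit 2·10 = 20.
Best is 23.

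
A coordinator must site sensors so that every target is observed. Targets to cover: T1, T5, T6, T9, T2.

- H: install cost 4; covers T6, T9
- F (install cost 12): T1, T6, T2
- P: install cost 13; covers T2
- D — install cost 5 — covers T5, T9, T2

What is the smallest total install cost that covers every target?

This is a weighted set-cover instance.
The greedy cost-per-new-target heuristic would pick D, H, and F for 21, but a cheaper cover exists.
Choose F and D: together they cover T1, T5, T6, T9, T2 — every target.
Total install cost: 12 + 5 = 17.
No cover costs less than 17.

17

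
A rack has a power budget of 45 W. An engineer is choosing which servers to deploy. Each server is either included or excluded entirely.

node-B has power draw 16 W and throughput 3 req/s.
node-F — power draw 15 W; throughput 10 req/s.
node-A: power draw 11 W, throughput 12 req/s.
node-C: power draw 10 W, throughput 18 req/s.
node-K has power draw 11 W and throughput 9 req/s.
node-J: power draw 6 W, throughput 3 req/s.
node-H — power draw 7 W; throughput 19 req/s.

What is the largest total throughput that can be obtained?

61

This is a 0-1 knapsack instance.
Allowing fractional choices, the relaxed optimum would be about 62.0, but servers are indivisible.
node-A + node-C + node-K + node-H: power draw 11 + 10 + 11 + 7 = 39 ≤ 45, throughput 12 + 18 + 9 + 19 = 58.
node-F + node-A + node-C + node-H: power draw 15 + 11 + 10 + 7 = 43 ≤ 45, throughput 10 + 12 + 18 + 19 = 59.
node-A + node-C + node-K + node-J + node-H: power draw 11 + 10 + 11 + 6 + 7 = 45 ≤ 45, throughput 12 + 18 + 9 + 3 + 19 = 61.
Best is node-A, node-C, node-K, node-J, and node-H with total throughput 61.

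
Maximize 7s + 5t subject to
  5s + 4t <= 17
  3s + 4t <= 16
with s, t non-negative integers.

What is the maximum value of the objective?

22

(s,t)=(1,3): 5·1+4·3=17≤17, 3·1+4·3=15≤16, objective 22.
(s,t)=(3,0): 5·3+4·0=15≤17, 3·3+4·0=9≤16, objective 21.
(s,t)=(0,4): 5·0+4·4=16≤17, 3·0+4·4=16≤16, objective 20.
Maximum is 22 at (s,t)=(1,3).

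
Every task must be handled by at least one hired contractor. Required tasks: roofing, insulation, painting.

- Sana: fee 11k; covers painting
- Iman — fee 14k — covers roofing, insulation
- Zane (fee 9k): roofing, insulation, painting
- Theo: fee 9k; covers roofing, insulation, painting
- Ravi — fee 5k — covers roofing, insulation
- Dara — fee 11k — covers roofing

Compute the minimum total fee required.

9

The greedy cost-per-new-task heuristic would pick Ravi and Zane for 14, but a cheaper cover exists.
Zane alone covers roofing, insulation, painting — every task.
Total fee: 9.
No cover costs less than 9.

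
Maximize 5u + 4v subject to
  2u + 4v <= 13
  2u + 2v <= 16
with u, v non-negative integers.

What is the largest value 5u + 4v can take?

30

The continuous relaxation peaks at (6.5, 0) with value 32.50; rounding to a feasible lattice point costs some objective.
(u,v)=(6,0): 2·6+4·0=12≤13, 2·6+2·0=12≤16, objective 30.
(u,v)=(5,0): 2·5+4·0=10≤13, 2·5+2·0=10≤16, objective 25.
No feasible integer point exceeds 30.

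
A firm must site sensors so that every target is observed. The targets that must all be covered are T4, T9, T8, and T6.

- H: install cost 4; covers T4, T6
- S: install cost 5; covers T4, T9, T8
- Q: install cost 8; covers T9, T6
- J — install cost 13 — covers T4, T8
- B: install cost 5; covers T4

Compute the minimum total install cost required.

This is an integer covering problem.
Choose H and S: together they cover T4, T9, T8, T6 — every target.
Total install cost: 4 + 5 = 9.
No cover costs less than 9.

9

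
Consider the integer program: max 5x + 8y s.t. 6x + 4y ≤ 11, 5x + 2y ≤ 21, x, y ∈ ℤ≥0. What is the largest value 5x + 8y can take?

(x,y)=(0,2) is feasible, giving 16.
(x,y)=(1,1) is feasible, giving 13.
(x,y)=(0,1) is feasible, giving 8.
No feasible integer point exceeds 16.

16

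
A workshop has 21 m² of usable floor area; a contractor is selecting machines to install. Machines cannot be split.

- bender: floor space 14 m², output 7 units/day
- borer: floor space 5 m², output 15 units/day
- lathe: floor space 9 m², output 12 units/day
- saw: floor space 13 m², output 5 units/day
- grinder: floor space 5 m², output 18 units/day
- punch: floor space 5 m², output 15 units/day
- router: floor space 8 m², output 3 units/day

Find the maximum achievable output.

Allowing fractional choices, the relaxed optimum would be about 56.0, but machines are indivisible.
borer + grinder + punch: floor space 5 + 5 + 5 = 15 ≤ 21, output 15 + 18 + 15 = 48.
borer + lathe + grinder: floor space 5 + 9 + 5 = 19 ≤ 21, output 15 + 12 + 18 = 45.
lathe + grinder + punch: floor space 9 + 5 + 5 = 19 ≤ 21, output 12 + 18 + 15 = 45.
Best is borer, grinder, and punch with total output 48.

48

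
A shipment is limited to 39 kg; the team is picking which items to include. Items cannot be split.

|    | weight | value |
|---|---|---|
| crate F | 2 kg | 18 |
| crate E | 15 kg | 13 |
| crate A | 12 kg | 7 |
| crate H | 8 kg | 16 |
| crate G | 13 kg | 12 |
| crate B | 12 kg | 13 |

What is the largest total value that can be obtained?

Allowing fractional choices, the relaxed optimum would be about 62.5, but items are indivisible.
crate F + crate H + crate G + crate B: weight 2 + 8 + 13 + 12 = 35 ≤ 39, value 18 + 16 + 12 + 13 = 59.
crate F + crate E + crate H + crate G: weight 2 + 15 + 8 + 13 = 38 ≤ 39, value 18 + 13 + 16 + 12 = 59.
crate F + crate E + crate H + crate B: weight 2 + 15 + 8 + 12 = 37 ≤ 39, value 18 + 13 + 16 + 13 = 60.
Best is crate F, crate E, crate H, and crate B with total value 60.

60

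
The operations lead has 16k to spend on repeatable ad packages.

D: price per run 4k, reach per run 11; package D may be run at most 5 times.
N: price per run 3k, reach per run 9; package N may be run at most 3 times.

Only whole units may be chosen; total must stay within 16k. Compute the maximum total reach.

44

N has the best ratio (9/3); taking only N gives at most 3×9 = 27 (stopped by the supply cap of 3).
Mixing does better — 4×D: price 16 ≤ 16, reach 4·11 = 44.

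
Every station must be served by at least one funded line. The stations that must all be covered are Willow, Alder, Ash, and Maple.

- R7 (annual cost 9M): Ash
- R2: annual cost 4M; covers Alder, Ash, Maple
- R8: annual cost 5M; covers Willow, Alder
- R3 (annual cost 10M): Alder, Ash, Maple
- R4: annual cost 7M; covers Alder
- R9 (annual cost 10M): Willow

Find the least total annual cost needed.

Choose R2 and R8: together they cover Willow, Alder, Ash, Maple — every station.
Total annual cost: 4 + 5 = 9.
No cover costs less than 9.

9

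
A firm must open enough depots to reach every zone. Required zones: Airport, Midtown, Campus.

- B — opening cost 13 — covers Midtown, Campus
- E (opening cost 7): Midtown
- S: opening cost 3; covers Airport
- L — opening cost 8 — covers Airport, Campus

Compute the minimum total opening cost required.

15

Choose E and L: together they cover Airport, Midtown, Campus — every zone.
Total opening cost: 7 + 8 = 15.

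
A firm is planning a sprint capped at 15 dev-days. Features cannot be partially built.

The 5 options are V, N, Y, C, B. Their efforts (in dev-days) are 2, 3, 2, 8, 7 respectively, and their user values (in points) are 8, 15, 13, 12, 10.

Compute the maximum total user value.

48

This is an integer program with binary decision variables.
V + N + Y + B: effort 2 + 3 + 2 + 7 = 14 ≤ 15, user value 8 + 15 + 13 + 10 = 46.
V + N + Y + C: effort 2 + 3 + 2 + 8 = 15 ≤ 15, user value 8 + 15 + 13 + 12 = 48.
N + Y + C: effort 3 + 2 + 8 = 13 ≤ 15, user value 15 + 13 + 12 = 40.
Best is V, N, Y, and C with total user value 48.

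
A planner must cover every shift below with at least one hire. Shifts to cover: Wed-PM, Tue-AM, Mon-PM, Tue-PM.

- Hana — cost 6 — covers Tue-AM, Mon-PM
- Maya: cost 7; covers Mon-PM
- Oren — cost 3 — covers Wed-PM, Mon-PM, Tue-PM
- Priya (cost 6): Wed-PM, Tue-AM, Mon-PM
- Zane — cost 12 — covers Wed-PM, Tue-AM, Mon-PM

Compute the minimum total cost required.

Choose Hana and Oren: together they cover Wed-PM, Tue-AM, Mon-PM, Tue-PM — every shift.
Total cost: 6 + 3 = 9.
No cover costs less than 9.

9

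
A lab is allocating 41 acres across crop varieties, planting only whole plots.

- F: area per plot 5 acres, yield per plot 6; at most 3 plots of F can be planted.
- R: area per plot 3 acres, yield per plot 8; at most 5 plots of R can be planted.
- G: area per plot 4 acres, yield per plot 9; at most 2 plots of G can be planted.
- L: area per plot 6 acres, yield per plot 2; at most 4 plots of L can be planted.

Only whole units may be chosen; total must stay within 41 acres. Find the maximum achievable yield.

3×F, 5×R, and 2×G: area 38 ≤ 41, yield 3·6 + 5·8 + 2·9 = 76.
2×F, 5×R, 2×G, and 1×L: area 39 ≤ 41, yield 2·6 + 5·8 + 2·9 + 1·2 = 72.
Best is 76.

76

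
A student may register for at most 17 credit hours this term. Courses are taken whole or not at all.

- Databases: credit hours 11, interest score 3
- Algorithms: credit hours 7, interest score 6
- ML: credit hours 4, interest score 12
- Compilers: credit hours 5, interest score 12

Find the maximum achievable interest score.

Treat it as a binary knapsack problem.
Allowing fractional choices, the relaxed optimum would be about 30.3, but courses are indivisible.
Algorithms + ML + Compilers: credit hours 7 + 4 + 5 = 16 ≤ 17, interest score 6 + 12 + 12 = 30.
Algorithms + ML: credit hours 7 + 4 = 11 ≤ 17, interest score 6 + 12 = 18.
ML + Compilers: credit hours 4 + 5 = 9 ≤ 17, interest score 12 + 12 = 24.
Best is Algorithms, ML, and Compilers with total interest score 30.

30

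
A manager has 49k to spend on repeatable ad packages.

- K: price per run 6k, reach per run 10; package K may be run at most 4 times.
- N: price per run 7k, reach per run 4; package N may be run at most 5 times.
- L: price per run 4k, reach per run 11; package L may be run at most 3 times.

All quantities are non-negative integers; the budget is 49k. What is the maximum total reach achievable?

Take 4×K, 1×N, and 3×L: price 43 ≤ 49, reach 4·10 + 1·4 + 3·11 = 77.
L has the best ratio (11/4) and is taken to its limit of 3; remaining capacity is filled optimally with the others.

77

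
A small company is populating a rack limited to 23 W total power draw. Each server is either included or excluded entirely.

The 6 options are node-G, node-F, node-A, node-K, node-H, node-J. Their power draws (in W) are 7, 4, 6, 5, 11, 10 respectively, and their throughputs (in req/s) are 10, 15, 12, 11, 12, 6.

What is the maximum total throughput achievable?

node-F + node-A + node-H: power draw 4 + 6 + 11 = 21 ≤ 23, throughput 15 + 12 + 12 = 39.
node-G + node-F + node-A + node-K: power draw 7 + 4 + 6 + 5 = 22 ≤ 23, throughput 10 + 15 + 12 + 11 = 48.
node-F + node-A + node-K: power draw 4 + 6 + 5 = 15 ≤ 23, throughput 15 + 12 + 11 = 38.
Best is node-G, node-F, node-A, and node-K with total throughput 48.

48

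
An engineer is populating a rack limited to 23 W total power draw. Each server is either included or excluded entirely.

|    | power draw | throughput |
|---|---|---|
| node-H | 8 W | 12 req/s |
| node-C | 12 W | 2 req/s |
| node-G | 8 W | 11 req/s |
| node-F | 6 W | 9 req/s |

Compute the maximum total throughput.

32

node-H + node-G: power draw 8 + 8 = 16 ≤ 23, throughput 12 + 11 = 23.
node-H + node-G + node-F: power draw 8 + 8 + 6 = 22 ≤ 23, throughput 12 + 11 + 9 = 32.
Best is node-H, node-G, and node-F with total throughput 32.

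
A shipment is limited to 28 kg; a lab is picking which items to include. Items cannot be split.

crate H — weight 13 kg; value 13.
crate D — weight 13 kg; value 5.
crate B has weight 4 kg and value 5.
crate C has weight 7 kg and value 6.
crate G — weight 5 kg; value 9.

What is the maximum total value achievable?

28

crate H + crate C + crate G: weight 13 + 7 + 5 = 25 ≤ 28, value 13 + 6 + 9 = 28.
crate H + crate B + crate G: weight 13 + 4 + 5 = 22 ≤ 28, value 13 + 5 + 9 = 27.
crate H + crate B + crate C: weight 13 + 4 + 7 = 24 ≤ 28, value 13 + 5 + 6 = 24.
Best is crate H, crate C, and crate G with total value 28.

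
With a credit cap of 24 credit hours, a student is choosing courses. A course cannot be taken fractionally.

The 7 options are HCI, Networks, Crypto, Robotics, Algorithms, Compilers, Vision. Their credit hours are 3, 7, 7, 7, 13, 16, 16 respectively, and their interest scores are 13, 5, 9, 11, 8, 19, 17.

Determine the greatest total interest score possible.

Treat it as a binary knapsack problem.
Allowing fractional choices, the relaxed optimum would be about 41.3, but courses are indivisible.
HCI + Crypto + Robotics: credit hours 3 + 7 + 7 = 17 ≤ 24, interest score 13 + 9 + 11 = 33.
HCI + Compilers: credit hours 3 + 16 = 19 ≤ 24, interest score 13 + 19 = 32.
HCI + Networks + Crypto + Robotics: credit hours 3 + 7 + 7 + 7 = 24 ≤ 24, interest score 13 + 5 + 9 + 11 = 38.
Best is HCI, Networks, Crypto, and Robotics with total interest score 38.

38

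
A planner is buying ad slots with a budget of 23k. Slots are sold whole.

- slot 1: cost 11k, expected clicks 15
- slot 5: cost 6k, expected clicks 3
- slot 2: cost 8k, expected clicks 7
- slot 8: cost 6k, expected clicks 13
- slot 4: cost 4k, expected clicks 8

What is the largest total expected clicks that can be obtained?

Treat it as a binary knapsack problem.
Allowing fractional choices, the relaxed optimum would be about 37.8, but ad slots are indivisible.
slot 1 + slot 5 + slot 8: cost 11 + 6 + 6 = 23 ≤ 23, expected clicks 15 + 3 + 13 = 31.
slot 1 + slot 8 + slot 4: cost 11 + 6 + 4 = 21 ≤ 23, expected clicks 15 + 13 + 8 = 36.
Best is slot 1, slot 8, and slot 4 with total expected clicks 36.

36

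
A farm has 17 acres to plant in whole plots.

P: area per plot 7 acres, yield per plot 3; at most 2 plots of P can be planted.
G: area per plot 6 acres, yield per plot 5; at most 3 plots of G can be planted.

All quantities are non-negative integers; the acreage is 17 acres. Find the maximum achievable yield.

G has the best ratio (5/6); taking only G gives at most 2×5 = 10 (stopped by the area limit).
Optimal: 2×G: area 12 ≤ 17, yield 2·5 = 10.

10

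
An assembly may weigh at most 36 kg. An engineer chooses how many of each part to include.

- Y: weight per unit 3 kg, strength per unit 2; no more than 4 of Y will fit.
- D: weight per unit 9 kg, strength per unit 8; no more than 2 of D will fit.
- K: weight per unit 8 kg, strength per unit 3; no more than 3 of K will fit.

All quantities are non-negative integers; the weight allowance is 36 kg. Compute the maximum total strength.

4×Y and 2×D: weight 30 ≤ 36, strength 4·2 + 2·8 = 24.
3×Y, 2×D, and 1×K: weight 35 ≤ 36, strength 3·2 + 2·8 + 1·3 = 25.
Best is 25.

25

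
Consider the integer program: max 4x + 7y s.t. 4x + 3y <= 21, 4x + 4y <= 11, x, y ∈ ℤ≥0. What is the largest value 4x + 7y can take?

14

(x,y)=(0,2): 4·0+3·2=6≤21, 4·0+4·2=8≤11, objective 14.
(x,y)=(1,1): 4·1+3·1=7≤21, 4·1+4·1=8≤11, objective 11.
Maximum is 14 at (x,y)=(0,2).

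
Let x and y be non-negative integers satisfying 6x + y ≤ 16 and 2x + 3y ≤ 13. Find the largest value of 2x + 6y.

The continuous relaxation peaks at (0, 4.33) with value 26.00; rounding to a feasible lattice point costs some objective.
(x,y)=(0,4): 6·0+1·4=4≤16, 2·0+3·4=12≤13, objective 24.
(x,y)=(1,3): 6·1+1·3=9≤16, 2·1+3·3=11≤13, objective 20.
The best lattice point is (0,4), giving 24.

24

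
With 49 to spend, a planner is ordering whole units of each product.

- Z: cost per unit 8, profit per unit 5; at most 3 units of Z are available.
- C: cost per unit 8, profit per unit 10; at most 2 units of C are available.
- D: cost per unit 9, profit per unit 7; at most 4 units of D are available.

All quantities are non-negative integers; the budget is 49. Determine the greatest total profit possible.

42

Take 3×Z, 2×C, and 1×D: cost 49 ≤ 49, profit 3·5 + 2·10 + 1·7 = 42.
C has the best ratio (10/8) and is taken to its limit of 2; remaining capacity is filled optimally with the others.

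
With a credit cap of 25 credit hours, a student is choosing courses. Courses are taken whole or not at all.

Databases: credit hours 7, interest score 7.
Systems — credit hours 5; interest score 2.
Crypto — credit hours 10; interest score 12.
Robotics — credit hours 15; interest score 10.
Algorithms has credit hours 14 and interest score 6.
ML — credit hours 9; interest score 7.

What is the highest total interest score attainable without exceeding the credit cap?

Allowing fractional choices, the relaxed optimum would be about 25.2, but courses are indivisible.
Crypto + Robotics: credit hours 10 + 15 = 25 ≤ 25, interest score 12 + 10 = 22.
Databases + Systems + Crypto: credit hours 7 + 5 + 10 = 22 ≤ 25, interest score 7 + 2 + 12 = 21.
Best is Crypto and Robotics with total interest score 22.

22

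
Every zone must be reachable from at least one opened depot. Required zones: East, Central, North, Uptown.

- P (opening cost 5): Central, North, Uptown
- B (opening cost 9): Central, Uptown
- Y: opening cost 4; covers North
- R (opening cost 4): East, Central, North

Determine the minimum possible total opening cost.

9

This is a weighted set-cover instance.
Choose P and R: together they cover East, Central, North, Uptown — every zone.
Total opening cost: 5 + 4 = 9.
No cover costs less than 9.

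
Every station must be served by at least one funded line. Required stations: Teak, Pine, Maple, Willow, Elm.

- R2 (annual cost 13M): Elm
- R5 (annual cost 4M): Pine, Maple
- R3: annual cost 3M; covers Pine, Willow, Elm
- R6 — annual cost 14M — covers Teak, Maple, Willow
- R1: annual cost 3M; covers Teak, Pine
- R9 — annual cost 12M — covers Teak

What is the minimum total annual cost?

10

Choose R5, R3, and R1: together they cover Teak, Pine, Maple, Willow, Elm — every station.
Total annual cost: 4 + 3 + 3 = 10.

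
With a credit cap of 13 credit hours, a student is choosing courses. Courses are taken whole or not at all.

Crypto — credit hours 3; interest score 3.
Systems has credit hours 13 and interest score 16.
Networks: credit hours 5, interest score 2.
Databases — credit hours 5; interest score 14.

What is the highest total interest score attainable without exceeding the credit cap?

19

Allowing fractional choices, the relaxed optimum would be about 23.8, but courses are indivisible.
Crypto + Networks + Databases: credit hours 3 + 5 + 5 = 13 ≤ 13, interest score 3 + 2 + 14 = 19.
Crypto + Databases: credit hours 3 + 5 = 8 ≤ 13, interest score 3 + 14 = 17.
Best is Crypto, Networks, and Databases with total interest score 19.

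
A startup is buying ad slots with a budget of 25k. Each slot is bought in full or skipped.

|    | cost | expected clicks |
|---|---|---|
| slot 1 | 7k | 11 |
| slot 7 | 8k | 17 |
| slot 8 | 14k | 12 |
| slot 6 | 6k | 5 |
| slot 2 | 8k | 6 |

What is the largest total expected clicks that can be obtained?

Allowing fractional choices, the relaxed optimum would be about 36.6, but ad slots are indivisible.
slot 1 + slot 7 + slot 6: cost 7 + 8 + 6 = 21 ≤ 25, expected clicks 11 + 17 + 5 = 33.
slot 1 + slot 7 + slot 2: cost 7 + 8 + 8 = 23 ≤ 25, expected clicks 11 + 17 + 6 = 34.
slot 7 + slot 8: cost 8 + 14 = 22 ≤ 25, expected clicks 17 + 12 = 29.
Best is slot 1, slot 7, and slot 2 with total expected clicks 34.

34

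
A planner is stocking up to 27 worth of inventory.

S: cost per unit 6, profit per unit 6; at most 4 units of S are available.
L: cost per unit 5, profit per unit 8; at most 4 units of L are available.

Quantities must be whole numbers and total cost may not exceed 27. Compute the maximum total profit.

38

L has the best ratio (8/5); taking only L gives at most 4×8 = 32 (stopped by the supply cap of 4).
Mixing does better — 1×S and 4×L: cost 26 ≤ 27, profit 1·6 + 4·8 = 38.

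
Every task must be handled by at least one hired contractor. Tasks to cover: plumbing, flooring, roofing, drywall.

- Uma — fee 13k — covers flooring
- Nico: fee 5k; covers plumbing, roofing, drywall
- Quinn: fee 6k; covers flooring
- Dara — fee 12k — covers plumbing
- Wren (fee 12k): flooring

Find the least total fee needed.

11

This is a weighted set-cover instance.
Choose Nico and Quinn: together they cover plumbing, flooring, roofing, drywall — every task.
Total fee: 5 + 6 = 11.
No cover costs less than 11.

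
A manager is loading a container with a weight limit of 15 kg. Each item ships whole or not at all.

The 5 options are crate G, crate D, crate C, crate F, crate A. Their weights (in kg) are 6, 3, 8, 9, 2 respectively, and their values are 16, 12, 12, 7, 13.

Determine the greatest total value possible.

41

This is an integer program with binary decision variables.
crate G + crate D + crate A: weight 6 + 3 + 2 = 11 ≤ 15, value 16 + 12 + 13 = 41.
crate D + crate C + crate A: weight 3 + 8 + 2 = 13 ≤ 15, value 12 + 12 + 13 = 37.
Best is crate G, crate D, and crate A with total value 41.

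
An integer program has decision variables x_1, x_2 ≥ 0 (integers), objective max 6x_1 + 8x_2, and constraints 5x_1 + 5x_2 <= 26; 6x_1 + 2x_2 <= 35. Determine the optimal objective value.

(x_1,x_2)=(0,5): 5·0+5·5=25≤26, 6·0+2·5=10≤35, objective 40.
(x_1,x_2)=(1,4): 5·1+5·4=25≤26, 6·1+2·4=14≤35, objective 38.
(x_1,x_2)=(0,4): 5·0+5·4=20≤26, 6·0+2·4=8≤35, objective 32.
Maximum is 40 at (x_1,x_2)=(0,5).

40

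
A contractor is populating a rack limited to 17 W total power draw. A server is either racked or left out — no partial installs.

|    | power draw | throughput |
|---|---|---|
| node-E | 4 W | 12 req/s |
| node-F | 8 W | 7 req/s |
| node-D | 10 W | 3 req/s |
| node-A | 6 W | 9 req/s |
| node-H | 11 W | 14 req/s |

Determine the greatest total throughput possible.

Allowing fractional choices, the relaxed optimum would be about 29.9, but servers are indivisible.
node-A + node-H: power draw 6 + 11 = 17 ≤ 17, throughput 9 + 14 = 23.
node-E + node-A: power draw 4 + 6 = 10 ≤ 17, throughput 12 + 9 = 21.
node-E + node-H: power draw 4 + 11 = 15 ≤ 17, throughput 12 + 14 = 26.
Best is node-E and node-H with total throughput 26.

26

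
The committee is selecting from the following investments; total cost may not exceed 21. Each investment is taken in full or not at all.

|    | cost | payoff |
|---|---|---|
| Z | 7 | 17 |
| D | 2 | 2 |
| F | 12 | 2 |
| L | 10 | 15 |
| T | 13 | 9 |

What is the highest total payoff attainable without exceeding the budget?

34

Take Z, D, and L: cost 7 + 2 + 10 = 19 ≤ 21, payoff 17 + 2 + 15 = 34.
No other feasible combination does better.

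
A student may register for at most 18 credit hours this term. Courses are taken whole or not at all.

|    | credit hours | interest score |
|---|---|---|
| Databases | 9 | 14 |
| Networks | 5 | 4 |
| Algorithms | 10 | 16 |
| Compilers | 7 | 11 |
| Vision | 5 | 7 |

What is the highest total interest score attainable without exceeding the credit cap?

Take Algorithms and Compilers: credit hours 10 + 7 = 17 ≤ 18, interest score 16 + 11 = 27.
No other feasible combination does better.

27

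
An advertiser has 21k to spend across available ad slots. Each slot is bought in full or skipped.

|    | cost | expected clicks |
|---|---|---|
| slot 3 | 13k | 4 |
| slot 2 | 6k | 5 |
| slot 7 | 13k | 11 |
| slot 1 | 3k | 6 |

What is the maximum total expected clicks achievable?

17

Take slot 7 and slot 1: cost 13 + 3 = 16 ≤ 21, expected clicks 11 + 6 = 17.
No other feasible combination does better.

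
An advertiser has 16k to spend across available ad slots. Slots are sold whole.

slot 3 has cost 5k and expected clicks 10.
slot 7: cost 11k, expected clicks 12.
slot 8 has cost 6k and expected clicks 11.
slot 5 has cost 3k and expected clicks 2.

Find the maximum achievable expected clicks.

Allowing fractional choices, the relaxed optimum would be about 26.5, but ad slots are indivisible.
slot 3 + slot 7: cost 5 + 11 = 16 ≤ 16, expected clicks 10 + 12 = 22.
slot 3 + slot 8: cost 5 + 6 = 11 ≤ 16, expected clicks 10 + 11 = 21.
slot 3 + slot 8 + slot 5: cost 5 + 6 + 3 = 14 ≤ 16, expected clicks 10 + 11 + 2 = 23.
Best is slot 3, slot 8, and slot 5 with total expected clicks 23.

23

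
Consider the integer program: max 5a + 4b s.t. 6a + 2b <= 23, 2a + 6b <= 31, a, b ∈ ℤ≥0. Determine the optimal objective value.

The continuous relaxation peaks at (2.38, 4.38) with value 29.38; rounding to a feasible lattice point costs some objective.
(a,b)=(2,4): 6·2+2·4=20≤23, 2·2+6·4=28≤31, objective 26.
(a,b)=(2,3): 6·2+2·3=18≤23, 2·2+6·3=22≤31, objective 22.
(a,b)=(1,4): 6·1+2·4=14≤23, 2·1+6·4=26≤31, objective 21.
Maximum is 26 at (a,b)=(2,4).

26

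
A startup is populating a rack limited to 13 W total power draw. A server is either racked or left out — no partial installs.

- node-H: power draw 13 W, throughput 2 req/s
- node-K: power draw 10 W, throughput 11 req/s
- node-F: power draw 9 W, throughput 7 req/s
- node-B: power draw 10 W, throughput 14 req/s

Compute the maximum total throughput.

14

Take node-B: power draw 10 ≤ 13, throughput 14.
No other feasible combination does better.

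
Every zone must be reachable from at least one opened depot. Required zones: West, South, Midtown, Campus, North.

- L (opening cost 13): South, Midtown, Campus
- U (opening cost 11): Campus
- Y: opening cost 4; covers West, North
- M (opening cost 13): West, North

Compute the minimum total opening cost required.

This is a weighted set-cover instance.
Choose L and Y: together they cover West, South, Midtown, Campus, North — every zone.
Total opening cost: 13 + 4 = 17.
No cover costs less than 17.

17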